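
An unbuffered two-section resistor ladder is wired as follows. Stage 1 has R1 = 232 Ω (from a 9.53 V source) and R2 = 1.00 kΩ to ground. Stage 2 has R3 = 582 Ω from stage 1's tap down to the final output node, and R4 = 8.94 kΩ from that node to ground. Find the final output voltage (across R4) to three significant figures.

Stage 2 presents R3+R4 = 9522 Ω as a load on stage 1's tap.
Stage 1's lower leg becomes R2‖(R3+R4) = 905.0 Ω, so V_mid = 9.53 × 905.0/1137 = 7.585 V.
Stage 2 is itself unloaded: V_out = V_mid × R4/(R3+R4) = 7.585 × 8940/9522 = 7.12 V.

V_out ≈ 7.12 V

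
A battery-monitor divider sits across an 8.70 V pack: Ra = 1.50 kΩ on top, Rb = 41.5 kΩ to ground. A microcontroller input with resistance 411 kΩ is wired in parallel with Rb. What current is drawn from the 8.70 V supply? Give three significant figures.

Rb‖R_L = 37.69 kΩ, so the source sees Ra + Rb‖R_L = 39.19 kΩ.
I = 8.70 V / 39.19 kΩ = 0.222 mA.

I ≈ 0.222 mA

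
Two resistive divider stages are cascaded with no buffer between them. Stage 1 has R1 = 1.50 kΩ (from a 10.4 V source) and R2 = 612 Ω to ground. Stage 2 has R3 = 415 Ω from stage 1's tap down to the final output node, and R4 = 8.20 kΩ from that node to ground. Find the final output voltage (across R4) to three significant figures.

V_out ≈ 2.73 V

Stage 2 presents R3+R4 = 8615 Ω as a load on stage 1's tap.
Stage 1's lower leg becomes R2‖(R3+R4) = 571.4 Ω, so V_mid = 10.4 × 571.4/2071 = 2.869 V.
Stage 2 is itself unloaded: V_out = V_mid × R4/(R3+R4) = 2.869 × 8200/8615 = 2.73 V.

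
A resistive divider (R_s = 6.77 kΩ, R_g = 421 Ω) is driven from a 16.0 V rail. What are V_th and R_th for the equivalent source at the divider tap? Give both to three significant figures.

V_th is the open-circuit tap voltage: 16.0 × 421/(6770 + 421) = 0.937 V.
With the supply zeroed, R_s and R_g appear in parallel from the tap: R_th = R_s‖R_g = (6770 × 421)/7191 = 396 Ω.

V_th = 0.937 V, R_th = 396 Ω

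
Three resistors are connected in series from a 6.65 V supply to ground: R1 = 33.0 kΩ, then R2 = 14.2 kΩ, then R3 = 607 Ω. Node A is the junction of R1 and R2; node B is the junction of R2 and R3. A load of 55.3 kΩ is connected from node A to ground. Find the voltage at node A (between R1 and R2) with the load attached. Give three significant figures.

Below node A the series string R2+R3 = 14810 Ω sits in parallel with the 55300 Ω load: 11680 Ω.
V_A = 6.65 × 11680/(33000 + 11680) = 1.74 V.

V ≈ 1.74 V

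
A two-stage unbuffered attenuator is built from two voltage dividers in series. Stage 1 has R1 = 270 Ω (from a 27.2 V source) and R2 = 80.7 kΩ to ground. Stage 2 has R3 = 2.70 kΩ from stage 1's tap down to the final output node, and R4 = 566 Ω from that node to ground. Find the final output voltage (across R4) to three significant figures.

Stage 2 presents R3+R4 = 3266 Ω as a load on stage 1's tap.
Stage 1's lower leg becomes R2‖(R3+R4) = 3139 Ω, so V_mid = 27.2 × 3139/3409 = 25.05 V.
Stage 2 is itself unloaded: V_out = V_mid × R4/(R3+R4) = 25.05 × 566/3266 = 4.34 V.

V_out ≈ 4.34 V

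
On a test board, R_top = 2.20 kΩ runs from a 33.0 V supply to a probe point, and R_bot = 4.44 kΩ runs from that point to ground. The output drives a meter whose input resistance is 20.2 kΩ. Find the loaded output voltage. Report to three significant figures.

V_out ≈ 20.6 V

The load sits in parallel with R_bot: R_bot‖R_L = (4.44 × 20.2) / (4.44 + 20.2) = 3.640 kΩ.
V_out = 33.0 × 3.640 / (2.20 + 3.640) = 33.0 × 3.640/5.840 = 20.6 V.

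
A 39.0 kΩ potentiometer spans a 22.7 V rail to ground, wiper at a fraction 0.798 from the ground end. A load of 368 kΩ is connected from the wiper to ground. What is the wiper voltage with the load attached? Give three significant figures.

The wiper splits the pot into (1−α)R = 7.878 kΩ above and αR = 31.12 kΩ below.
Lower section ‖ load = 28.70 kΩ.
V_wiper = 22.7 × 28.70/(7.878 + 28.70) = 17.8 V.

V ≈ 17.8 V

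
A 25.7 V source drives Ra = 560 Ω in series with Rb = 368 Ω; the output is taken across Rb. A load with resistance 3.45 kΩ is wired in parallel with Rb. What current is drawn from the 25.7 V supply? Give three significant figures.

Rb‖R_L = 332.5 Ω, so the source sees Ra + Rb‖R_L = 892.5 Ω.
I = 25.7 V / 892.5 Ω = 28.8 mA.

I ≈ 28.8 mA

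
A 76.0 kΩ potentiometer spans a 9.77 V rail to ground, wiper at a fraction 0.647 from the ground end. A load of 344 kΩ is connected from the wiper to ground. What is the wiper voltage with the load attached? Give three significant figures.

V ≈ 6.02 V

The wiper splits the pot into (1−α)R = 26.83 kΩ above and αR = 49.17 kΩ below.
Lower section ‖ load = 43.02 kΩ.
V_wiper = 9.77 × 43.02/(26.83 + 43.02) = 6.02 V.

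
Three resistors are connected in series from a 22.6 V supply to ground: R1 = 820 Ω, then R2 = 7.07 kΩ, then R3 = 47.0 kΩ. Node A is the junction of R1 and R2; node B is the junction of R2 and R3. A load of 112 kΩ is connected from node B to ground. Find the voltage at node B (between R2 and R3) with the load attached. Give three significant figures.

V ≈ 18.3 V

At node B, R3 is in parallel with the load: R3‖R_L = 33110 Ω.
Below node A the resistance is R2 + (R3‖R_L) = 40180 Ω, so V_A = 22.6 × 40180/41000 = 22.15 V.
Then V_B = V_A × (R3‖R_L)/(R2 + R3‖R_L) = 22.15 × 33110/40180 = 18.3 V.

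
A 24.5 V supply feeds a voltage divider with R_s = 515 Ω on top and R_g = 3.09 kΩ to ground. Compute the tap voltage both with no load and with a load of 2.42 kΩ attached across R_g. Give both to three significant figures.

Open-circuit: V = 24.5 × 3090/(515 + 3090) = 21.0 V.
With the load, R_g becomes R_g‖R_L = 1357 Ω, so V = 24.5 × 1357/1872 = 17.8 V.

Unloaded: 21.0 V; loaded: 17.8 V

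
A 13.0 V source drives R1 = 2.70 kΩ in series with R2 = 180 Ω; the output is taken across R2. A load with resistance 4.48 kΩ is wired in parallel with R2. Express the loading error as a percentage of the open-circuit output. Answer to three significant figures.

3.63 %

The divider's output (Thévenin) resistance is R1‖R2 = 168.8 Ω.
Fractional drop under load = R_th/(R_th + R_L) = 168.8 / (168.8 + 4480) = 0.03630.
So the output falls by 3.63 %.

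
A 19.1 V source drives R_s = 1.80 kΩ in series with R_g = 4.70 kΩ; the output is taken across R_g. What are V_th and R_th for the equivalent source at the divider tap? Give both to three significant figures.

V_th is the open-circuit tap voltage: 19.1 × 4.70/(1.80 + 4.70) = 13.8 V.
With the supply zeroed, R_s and R_g appear in parallel from the tap: R_th = R_s‖R_g = (1.80 × 4.70)/6.500 = 1.30 kΩ.

V_th = 13.8 V, R_th = 1.30 kΩ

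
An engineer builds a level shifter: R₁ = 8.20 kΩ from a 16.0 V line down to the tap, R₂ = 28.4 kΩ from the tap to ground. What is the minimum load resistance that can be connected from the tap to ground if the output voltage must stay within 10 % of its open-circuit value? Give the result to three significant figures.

R_L(min) ≈ 57.3 kΩ

Output resistance R_th = R₁‖R₂ = (8.20 × 28.4)/36.60 = 6.363 kΩ.
The fractional drop is R_th/(R_th + R_L); requiring this ≤ 0.100 gives R_L ≥ R_th(1/0.100 − 1) = 6.363 × 9.000 = 57.3 kΩ.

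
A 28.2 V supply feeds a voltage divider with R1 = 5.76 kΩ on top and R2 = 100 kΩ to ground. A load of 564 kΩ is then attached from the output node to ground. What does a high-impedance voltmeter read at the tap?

V_out ≈ 26.4 V

The load sits in parallel with R2: R2‖R_L = (100 × 564) / (100 + 564) = 84.94 kΩ.
V_out = 28.2 × 84.94 / (5.76 + 84.94) = 28.2 × 84.94/90.70 = 26.4 V.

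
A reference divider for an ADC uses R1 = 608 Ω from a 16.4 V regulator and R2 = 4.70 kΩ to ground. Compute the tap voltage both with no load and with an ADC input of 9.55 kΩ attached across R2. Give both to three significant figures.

Open-circuit: V = 16.4 × 4700/(608 + 4700) = 14.5 V.
With the load, R2 becomes R2‖R_L = 3150 Ω, so V = 16.4 × 3150/3758 = 13.7 V.

Unloaded: 14.5 V; loaded: 13.7 V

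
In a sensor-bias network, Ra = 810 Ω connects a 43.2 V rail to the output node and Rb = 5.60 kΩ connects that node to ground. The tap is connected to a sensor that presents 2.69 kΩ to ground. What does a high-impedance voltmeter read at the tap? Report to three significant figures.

The load sits in parallel with Rb: Rb‖R_L = (5600 × 2690) / (5600 + 2690) = 1817 Ω.
V_out = 43.2 × 1817 / (810 + 1817) = 43.2 × 1817/2627 = 29.9 V.

V_out ≈ 29.9 V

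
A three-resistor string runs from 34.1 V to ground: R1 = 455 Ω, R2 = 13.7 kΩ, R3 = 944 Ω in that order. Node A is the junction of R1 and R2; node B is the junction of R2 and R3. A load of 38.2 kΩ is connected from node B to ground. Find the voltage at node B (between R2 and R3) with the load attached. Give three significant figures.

V ≈ 2.08 V

At node B, R3 is in parallel with the load: R3‖R_L = 921.2 Ω.
Below node A the resistance is R2 + (R3‖R_L) = 14620 Ω, so V_A = 34.1 × 14620/15080 = 33.07 V.
Then V_B = V_A × (R3‖R_L)/(R2 + R3‖R_L) = 33.07 × 921.2/14620 = 2.08 V.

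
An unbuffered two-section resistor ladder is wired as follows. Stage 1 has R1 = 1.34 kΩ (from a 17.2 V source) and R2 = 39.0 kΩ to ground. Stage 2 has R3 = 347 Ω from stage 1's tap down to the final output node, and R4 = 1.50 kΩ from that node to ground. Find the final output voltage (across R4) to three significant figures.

Stage 2 presents R3+R4 = 1847 Ω as a load on stage 1's tap.
Stage 1's lower leg becomes R2‖(R3+R4) = 1763 Ω, so V_mid = 17.2 × 1763/3103 = 9.774 V.
Stage 2 is itself unloaded: V_out = V_mid × R4/(R3+R4) = 9.774 × 1500/1847 = 7.94 V.

V_out ≈ 7.94 V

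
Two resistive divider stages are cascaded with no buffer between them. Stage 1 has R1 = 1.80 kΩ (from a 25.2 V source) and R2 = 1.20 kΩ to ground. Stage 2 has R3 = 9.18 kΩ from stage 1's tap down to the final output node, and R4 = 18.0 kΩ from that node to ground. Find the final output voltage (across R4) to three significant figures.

V_out ≈ 6.50 V

Stage 2 presents R3+R4 = 27.18 kΩ as a load on stage 1's tap.
Stage 1's lower leg becomes R2‖(R3+R4) = 1.149 kΩ, so V_mid = 25.2 × 1.149/2.949 = 9.820 V.
Stage 2 is itself unloaded: V_out = V_mid × R4/(R3+R4) = 9.820 × 18.0/27.18 = 6.50 V.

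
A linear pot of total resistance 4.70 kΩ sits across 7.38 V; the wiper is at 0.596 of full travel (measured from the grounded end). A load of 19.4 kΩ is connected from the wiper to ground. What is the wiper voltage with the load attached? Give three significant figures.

V ≈ 4.16 V

The wiper splits the pot into (1−α)R = 1.899 kΩ above and αR = 2.801 kΩ below.
Lower section ‖ load = 2.448 kΩ.
V_wiper = 7.38 × 2.448/(1.899 + 2.448) = 4.16 V.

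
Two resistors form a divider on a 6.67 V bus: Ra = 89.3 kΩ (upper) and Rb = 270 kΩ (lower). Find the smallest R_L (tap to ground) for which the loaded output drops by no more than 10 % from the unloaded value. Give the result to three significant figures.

R_L(min) ≈ 604 kΩ

Output resistance R_th = Ra‖Rb = (89.3 × 270)/359.3 = 67.11 kΩ.
The fractional drop is R_th/(R_th + R_L); requiring this ≤ 0.100 gives R_L ≥ R_th(1/0.100 − 1) = 67.11 × 9.000 = 604 kΩ.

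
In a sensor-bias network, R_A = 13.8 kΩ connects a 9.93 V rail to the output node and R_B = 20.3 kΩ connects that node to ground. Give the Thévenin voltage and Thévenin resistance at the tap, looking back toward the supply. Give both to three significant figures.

V_th = 5.91 V, R_th = 8.22 kΩ

V_th is the open-circuit tap voltage: 9.93 × 20.3/(13.8 + 20.3) = 5.91 V.
With the supply zeroed, R_A and R_B appear in parallel from the tap: R_th = R_A‖R_B = (13.8 × 20.3)/34.10 = 8.22 kΩ.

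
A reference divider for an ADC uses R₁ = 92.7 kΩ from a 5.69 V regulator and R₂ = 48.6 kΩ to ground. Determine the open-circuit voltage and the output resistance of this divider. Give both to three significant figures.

V_th = 1.96 V, R_th = 31.9 kΩ

V_th is the open-circuit tap voltage: 5.69 × 48.6/(92.7 + 48.6) = 1.96 V.
With the supply zeroed, R₁ and R₂ appear in parallel from the tap: R_th = R₁‖R₂ = (92.7 × 48.6)/141.3 = 31.9 kΩ.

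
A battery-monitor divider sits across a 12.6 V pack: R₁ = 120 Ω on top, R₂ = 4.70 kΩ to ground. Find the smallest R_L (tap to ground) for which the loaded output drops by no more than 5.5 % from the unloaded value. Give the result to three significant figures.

Output resistance R_th = R₁‖R₂ = (120 × 4700)/4820 = 117.0 Ω.
The fractional drop is R_th/(R_th + R_L); requiring this ≤ 0.0550 gives R_L ≥ R_th(1/0.0550 − 1) = 117.0 × 17.18 = 2.01 kΩ.

R_L(min) ≈ 2.01 kΩ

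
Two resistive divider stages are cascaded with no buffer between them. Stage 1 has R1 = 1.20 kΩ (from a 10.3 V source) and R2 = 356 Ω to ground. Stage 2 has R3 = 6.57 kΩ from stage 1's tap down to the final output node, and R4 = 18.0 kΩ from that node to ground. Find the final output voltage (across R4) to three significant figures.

Stage 2 presents R3+R4 = 24570 Ω as a load on stage 1's tap.
Stage 1's lower leg becomes R2‖(R3+R4) = 350.9 Ω, so V_mid = 10.3 × 350.9/1551 = 2.331 V.
Stage 2 is itself unloaded: V_out = V_mid × R4/(R3+R4) = 2.331 × 18000/24570 = 1.71 V.

V_out ≈ 1.71 V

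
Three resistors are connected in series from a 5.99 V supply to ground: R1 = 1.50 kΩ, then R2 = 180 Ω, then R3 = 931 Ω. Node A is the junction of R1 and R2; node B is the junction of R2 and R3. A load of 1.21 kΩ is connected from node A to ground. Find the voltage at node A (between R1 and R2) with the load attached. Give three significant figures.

Below node A the series string R2+R3 = 1111 Ω sits in parallel with the 1210 Ω load: 579.2 Ω.
V_A = 5.99 × 579.2/(1500 + 579.2) = 1.67 V.

V ≈ 1.67 V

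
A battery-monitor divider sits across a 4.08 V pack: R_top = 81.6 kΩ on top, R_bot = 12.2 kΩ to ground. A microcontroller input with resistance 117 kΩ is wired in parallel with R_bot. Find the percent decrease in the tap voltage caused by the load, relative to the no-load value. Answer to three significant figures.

8.32 %

The divider's output (Thévenin) resistance is R_top‖R_bot = 10.61 kΩ.
Fractional drop under load = R_th/(R_th + R_L) = 10.61 / (10.61 + 117) = 0.08317.
So the output falls by 8.32 %.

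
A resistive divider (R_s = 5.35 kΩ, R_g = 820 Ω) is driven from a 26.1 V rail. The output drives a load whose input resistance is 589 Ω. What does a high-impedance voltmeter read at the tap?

The load sits in parallel with R_g: R_g‖R_L = (820 × 589) / (820 + 589) = 342.8 Ω.
V_out = 26.1 × 342.8 / (5350 + 342.8) = 26.1 × 342.8/5693 = 1.57 V.

V_out ≈ 1.57 V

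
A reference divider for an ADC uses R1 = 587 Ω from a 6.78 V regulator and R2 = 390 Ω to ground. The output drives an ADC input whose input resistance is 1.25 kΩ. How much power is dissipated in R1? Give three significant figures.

Total resistance from the source is R1 + (R2‖R_L) = 884.3 Ω, so I = 6.78/884.3 Ω = 7.667 mA.
P = I²·R1 = (7.667 mA)² × 587 Ω = 34.5 mW.

P ≈ 34.5 mW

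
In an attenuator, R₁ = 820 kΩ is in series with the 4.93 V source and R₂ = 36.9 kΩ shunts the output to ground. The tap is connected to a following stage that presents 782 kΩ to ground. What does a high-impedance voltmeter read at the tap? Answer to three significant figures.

V_out ≈ 0.203 V

The load sits in parallel with R₂: R₂‖R_L = (36.9 × 782) / (36.9 + 782) = 35.24 kΩ.
V_out = 4.93 × 35.24 / (820 + 35.24) = 4.93 × 35.24/855.2 = 0.203 V.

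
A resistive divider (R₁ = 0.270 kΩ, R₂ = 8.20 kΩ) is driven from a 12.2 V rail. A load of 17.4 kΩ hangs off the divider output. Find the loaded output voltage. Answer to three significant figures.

The load sits in parallel with R₂: R₂‖R_L = (8200 × 17400) / (8200 + 17400) = 5573 Ω.
V_out = 12.2 × 5573 / (270 + 5573) = 12.2 × 5573/5843 = 11.6 V.

V_out ≈ 11.6 V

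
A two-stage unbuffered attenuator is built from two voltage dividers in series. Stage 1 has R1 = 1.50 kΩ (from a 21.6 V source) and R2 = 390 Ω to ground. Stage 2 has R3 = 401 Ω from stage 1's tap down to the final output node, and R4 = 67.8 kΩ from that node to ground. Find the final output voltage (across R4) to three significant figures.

V_out ≈ 4.41 V

Stage 2 presents R3+R4 = 68200 Ω as a load on stage 1's tap.
Stage 1's lower leg becomes R2‖(R3+R4) = 387.8 Ω, so V_mid = 21.6 × 387.8/1888 = 4.437 V.
Stage 2 is itself unloaded: V_out = V_mid × R4/(R3+R4) = 4.437 × 67800/68200 = 4.41 V.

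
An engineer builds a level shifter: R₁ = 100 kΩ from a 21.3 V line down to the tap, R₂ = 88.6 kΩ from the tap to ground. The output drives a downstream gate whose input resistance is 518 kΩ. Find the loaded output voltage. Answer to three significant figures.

V_out ≈ 9.17 V

The load sits in parallel with R₂: R₂‖R_L = (88.6 × 518) / (88.6 + 518) = 75.66 kΩ.
V_out = 21.3 × 75.66 / (100 + 75.66) = 21.3 × 75.66/175.7 = 9.17 V.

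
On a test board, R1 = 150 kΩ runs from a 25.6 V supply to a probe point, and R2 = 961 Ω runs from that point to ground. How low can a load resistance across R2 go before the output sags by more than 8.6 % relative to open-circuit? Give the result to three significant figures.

R_L(min) ≈ 10.1 kΩ

Output resistance R_th = R1‖R2 = (150000 × 961)/151000 = 954.9 Ω.
The fractional drop is R_th/(R_th + R_L); requiring this ≤ 0.0860 gives R_L ≥ R_th(1/0.0860 − 1) = 954.9 × 10.63 = 10.1 kΩ.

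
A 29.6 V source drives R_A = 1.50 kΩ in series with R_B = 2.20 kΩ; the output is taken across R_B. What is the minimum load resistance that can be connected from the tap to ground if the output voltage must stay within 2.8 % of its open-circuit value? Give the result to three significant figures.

Output resistance R_th = R_A‖R_B = (1500 × 2200)/3700 = 891.9 Ω.
The fractional drop is R_th/(R_th + R_L); requiring this ≤ 0.0280 gives R_L ≥ R_th(1/0.0280 − 1) = 891.9 × 34.71 = 31.0 kΩ.

R_L(min) ≈ 31.0 kΩ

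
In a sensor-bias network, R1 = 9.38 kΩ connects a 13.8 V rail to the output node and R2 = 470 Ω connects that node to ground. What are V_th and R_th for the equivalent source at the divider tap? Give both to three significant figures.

V_th is the open-circuit tap voltage: 13.8 × 470/(9380 + 470) = 0.658 V.
With the supply zeroed, R1 and R2 appear in parallel from the tap: R_th = R1‖R2 = (9380 × 470)/9850 = 448 Ω.

V_th = 0.658 V, R_th = 448 Ω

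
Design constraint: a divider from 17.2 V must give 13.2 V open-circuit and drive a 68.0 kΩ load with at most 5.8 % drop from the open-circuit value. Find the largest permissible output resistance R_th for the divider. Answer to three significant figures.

R_th ≤ 4.19 kΩ

Loading drop = R_th/(R_th + R_L) ≤ 0.0580, so R_th ≤ R_L · ε/(1−ε) = 68.0 kΩ × 0.0580/0.9420 = 4.19 kΩ.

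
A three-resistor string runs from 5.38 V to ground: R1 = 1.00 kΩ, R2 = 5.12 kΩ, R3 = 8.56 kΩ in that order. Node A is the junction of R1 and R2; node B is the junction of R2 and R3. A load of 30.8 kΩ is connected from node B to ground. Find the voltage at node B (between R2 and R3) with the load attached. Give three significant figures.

V ≈ 2.81 V

At node B, R3 is in parallel with the load: R3‖R_L = 6.698 kΩ.
Below node A the resistance is R2 + (R3‖R_L) = 11.82 kΩ, so V_A = 5.38 × 11.82/12.82 = 4.960 V.
Then V_B = V_A × (R3‖R_L)/(R2 + R3‖R_L) = 4.960 × 6.698/11.82 = 2.81 V.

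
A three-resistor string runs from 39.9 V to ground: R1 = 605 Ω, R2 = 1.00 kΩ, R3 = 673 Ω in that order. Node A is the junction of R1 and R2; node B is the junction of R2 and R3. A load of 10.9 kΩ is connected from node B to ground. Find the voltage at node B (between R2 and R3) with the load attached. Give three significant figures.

At node B, R3 is in parallel with the load: R3‖R_L = 633.9 Ω.
Below node A the resistance is R2 + (R3‖R_L) = 1634 Ω, so V_A = 39.9 × 1634/2239 = 29.12 V.
Then V_B = V_A × (R3‖R_L)/(R2 + R3‖R_L) = 29.12 × 633.9/1634 = 11.3 V.

V ≈ 11.3 V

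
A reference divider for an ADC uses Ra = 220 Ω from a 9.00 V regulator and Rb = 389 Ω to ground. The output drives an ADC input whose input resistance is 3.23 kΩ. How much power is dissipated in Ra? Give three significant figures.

Total resistance from the source is Ra + (Rb‖R_L) = 567.2 Ω, so I = 9.00/567.2 Ω = 15.87 mA.
P = I²·Ra = (15.87 mA)² × 220 Ω = 55.4 mW.

P ≈ 55.4 mW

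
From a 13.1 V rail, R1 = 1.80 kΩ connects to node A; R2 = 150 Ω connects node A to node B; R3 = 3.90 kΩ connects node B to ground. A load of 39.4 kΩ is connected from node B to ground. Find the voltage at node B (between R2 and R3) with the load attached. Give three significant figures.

At node B, R3 is in parallel with the load: R3‖R_L = 3549 Ω.
Below node A the resistance is R2 + (R3‖R_L) = 3699 Ω, so V_A = 13.1 × 3699/5499 = 8.812 V.
Then V_B = V_A × (R3‖R_L)/(R2 + R3‖R_L) = 8.812 × 3549/3699 = 8.45 V.

V ≈ 8.45 V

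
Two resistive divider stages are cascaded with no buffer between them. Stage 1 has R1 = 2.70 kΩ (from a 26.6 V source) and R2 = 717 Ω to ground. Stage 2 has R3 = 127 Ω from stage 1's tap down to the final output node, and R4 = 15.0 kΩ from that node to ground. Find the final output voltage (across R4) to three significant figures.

Stage 2 presents R3+R4 = 15130 Ω as a load on stage 1's tap.
Stage 1's lower leg becomes R2‖(R3+R4) = 684.6 Ω, so V_mid = 26.6 × 684.6/3385 = 5.380 V.
Stage 2 is itself unloaded: V_out = V_mid × R4/(R3+R4) = 5.380 × 15000/15130 = 5.33 V.

V_out ≈ 5.33 V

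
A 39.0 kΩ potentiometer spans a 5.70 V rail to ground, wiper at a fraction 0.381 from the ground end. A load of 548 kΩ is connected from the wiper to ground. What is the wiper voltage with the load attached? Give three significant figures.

The wiper splits the pot into (1−α)R = 24.14 kΩ above and αR = 14.86 kΩ below.
Lower section ‖ load = 14.47 kΩ.
V_wiper = 5.70 × 14.47/(24.14 + 14.47) = 2.14 V.

V ≈ 2.14 V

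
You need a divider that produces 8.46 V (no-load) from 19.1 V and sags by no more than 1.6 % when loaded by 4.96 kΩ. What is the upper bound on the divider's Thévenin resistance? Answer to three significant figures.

R_th ≤ 80.7 Ω

Loading drop = R_th/(R_th + R_L) ≤ 0.0160, so R_th ≤ R_L · ε/(1−ε) = 4.96 kΩ × 0.0160/0.9840 = 80.7 Ω.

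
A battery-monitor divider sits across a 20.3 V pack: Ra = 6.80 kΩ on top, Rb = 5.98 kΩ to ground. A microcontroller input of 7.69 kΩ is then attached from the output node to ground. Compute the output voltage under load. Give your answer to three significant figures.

V_out ≈ 6.72 V

The load sits in parallel with Rb: Rb‖R_L = (5.98 × 7.69) / (5.98 + 7.69) = 3.364 kΩ.
V_out = 20.3 × 3.364 / (6.80 + 3.364) = 20.3 × 3.364/10.16 = 6.72 V.
(Unloaded it would have been 9.50 V.)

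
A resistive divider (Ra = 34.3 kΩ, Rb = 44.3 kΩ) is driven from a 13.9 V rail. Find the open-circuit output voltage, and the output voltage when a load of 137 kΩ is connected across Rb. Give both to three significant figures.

Unloaded: 7.83 V; loaded: 6.87 V

Open-circuit: V = 13.9 × 44.3/(34.3 + 44.3) = 7.83 V.
With the load, Rb becomes Rb‖R_L = 33.48 kΩ, so V = 13.9 × 33.48/67.78 = 6.87 V.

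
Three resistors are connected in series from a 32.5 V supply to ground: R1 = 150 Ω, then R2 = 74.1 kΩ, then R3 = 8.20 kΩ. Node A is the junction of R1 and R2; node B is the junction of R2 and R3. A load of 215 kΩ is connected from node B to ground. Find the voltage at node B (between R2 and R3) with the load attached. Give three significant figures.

V ≈ 3.12 V

At node B, R3 is in parallel with the load: R3‖R_L = 7899 Ω.
Below node A the resistance is R2 + (R3‖R_L) = 82000 Ω, so V_A = 32.5 × 82000/82150 = 32.44 V.
Then V_B = V_A × (R3‖R_L)/(R2 + R3‖R_L) = 32.44 × 7899/82000 = 3.12 V.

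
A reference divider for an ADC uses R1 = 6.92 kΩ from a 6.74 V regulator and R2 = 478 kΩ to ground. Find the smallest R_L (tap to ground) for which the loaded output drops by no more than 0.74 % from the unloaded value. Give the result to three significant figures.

R_L(min) ≈ 915 kΩ

Output resistance R_th = R1‖R2 = (6.92 × 478)/484.9 = 6.821 kΩ.
The fractional drop is R_th/(R_th + R_L); requiring this ≤ 0.00740 gives R_L ≥ R_th(1/0.00740 − 1) = 6.821 × 134.1 = 915 kΩ.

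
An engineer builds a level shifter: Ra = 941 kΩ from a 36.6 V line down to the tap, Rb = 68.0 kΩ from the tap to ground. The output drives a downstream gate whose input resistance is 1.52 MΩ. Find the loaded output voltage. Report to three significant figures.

V_out ≈ 2.37 V

The load sits in parallel with Rb: Rb‖R_L = (68.0 × 1520) / (68.0 + 1520) = 65.09 kΩ.
V_out = 36.6 × 65.09 / (941 + 65.09) = 36.6 × 65.09/1006 = 2.37 V.
(Unloaded it would have been 2.47 V.)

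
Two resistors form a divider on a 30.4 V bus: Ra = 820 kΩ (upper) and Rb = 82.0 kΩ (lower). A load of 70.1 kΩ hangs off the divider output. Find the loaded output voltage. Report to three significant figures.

The load sits in parallel with Rb: Rb‖R_L = (82.0 × 70.1) / (82.0 + 70.1) = 37.79 kΩ.
V_out = 30.4 × 37.79 / (820 + 37.79) = 30.4 × 37.79/857.8 = 1.34 V.

V_out ≈ 1.34 V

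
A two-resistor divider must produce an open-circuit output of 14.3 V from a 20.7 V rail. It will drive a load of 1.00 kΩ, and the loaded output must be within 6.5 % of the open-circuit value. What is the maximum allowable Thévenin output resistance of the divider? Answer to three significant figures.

R_th ≤ 69.5 Ω

Loading drop = R_th/(R_th + R_L) ≤ 0.0650, so R_th ≤ R_L · ε/(1−ε) = 1.00 kΩ × 0.0650/0.9350 = 69.5 Ω.
(Any R1, R2 with R2/(R1+R2) = 0.691 and R1‖R2 ≤ 69.5 Ω will meet the spec.)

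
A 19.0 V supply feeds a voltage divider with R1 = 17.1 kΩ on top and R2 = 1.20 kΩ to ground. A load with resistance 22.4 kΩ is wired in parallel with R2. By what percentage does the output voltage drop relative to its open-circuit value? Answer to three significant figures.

4.77 %

The divider's output (Thévenin) resistance is R1‖R2 = 1.121 kΩ.
Fractional drop under load = R_th/(R_th + R_L) = 1.121 / (1.121 + 22.4) = 0.04767.
So the output falls by 4.77 %.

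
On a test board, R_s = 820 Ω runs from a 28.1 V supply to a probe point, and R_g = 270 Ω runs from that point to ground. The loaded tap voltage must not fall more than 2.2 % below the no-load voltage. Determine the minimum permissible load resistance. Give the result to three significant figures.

R_L(min) ≈ 9.03 kΩ

Output resistance R_th = R_s‖R_g = (820 × 270)/1090 = 203.1 Ω.
The fractional drop is R_th/(R_th + R_L); requiring this ≤ 0.0220 gives R_L ≥ R_th(1/0.0220 − 1) = 203.1 × 44.45 = 9.03 kΩ.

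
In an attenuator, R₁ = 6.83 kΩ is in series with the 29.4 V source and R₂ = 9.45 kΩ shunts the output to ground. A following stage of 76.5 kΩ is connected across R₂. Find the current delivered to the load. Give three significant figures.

R₂‖R_L = 8.411 kΩ; V_out = 29.4 × 8.411/15.24 = 16.22 V.
I_L = V_out / R_L = 16.22 / 76.5 kΩ = 0.212 mA.

I_L ≈ 0.212 mA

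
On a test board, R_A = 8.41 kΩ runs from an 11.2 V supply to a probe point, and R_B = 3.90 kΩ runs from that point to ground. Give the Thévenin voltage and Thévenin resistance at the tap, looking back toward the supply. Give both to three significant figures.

V_th is the open-circuit tap voltage: 11.2 × 3.90/(8.41 + 3.90) = 3.55 V.
With the supply zeroed, R_A and R_B appear in parallel from the tap: R_th = R_A‖R_B = (8.41 × 3.90)/12.31 = 2.66 kΩ.

V_th = 3.55 V, R_th = 2.66 kΩ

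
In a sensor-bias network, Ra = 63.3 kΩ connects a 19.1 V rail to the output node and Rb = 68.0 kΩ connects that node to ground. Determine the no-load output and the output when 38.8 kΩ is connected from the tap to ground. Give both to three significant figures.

Unloaded: 9.89 V; loaded: 5.36 V

Open-circuit: V = 19.1 × 68.0/(63.3 + 68.0) = 9.89 V.
With the load, Rb becomes Rb‖R_L = 24.70 kΩ, so V = 19.1 × 24.70/88.00 = 5.36 V.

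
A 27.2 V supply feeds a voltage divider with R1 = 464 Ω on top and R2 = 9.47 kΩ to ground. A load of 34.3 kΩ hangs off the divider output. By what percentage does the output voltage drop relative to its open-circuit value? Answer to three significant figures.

The divider's output (Thévenin) resistance is R1‖R2 = 442.3 Ω.
Fractional drop under load = R_th/(R_th + R_L) = 442.3 / (442.3 + 34300) = 0.01273.
So the output falls by 1.27 %.

1.27 %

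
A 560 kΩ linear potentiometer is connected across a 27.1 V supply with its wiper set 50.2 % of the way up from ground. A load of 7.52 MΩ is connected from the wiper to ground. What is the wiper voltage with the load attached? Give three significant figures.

V ≈ 13.4 V

The wiper splits the pot into (1−α)R = 278.9 kΩ above and αR = 281.1 kΩ below.
Lower section ‖ load = 271.0 kΩ.
V_wiper = 27.1 × 271.0/(278.9 + 271.0) = 13.4 V.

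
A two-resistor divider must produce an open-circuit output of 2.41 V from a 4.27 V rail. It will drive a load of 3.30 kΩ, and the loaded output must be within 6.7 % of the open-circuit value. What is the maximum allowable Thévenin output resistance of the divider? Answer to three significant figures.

Loading drop = R_th/(R_th + R_L) ≤ 0.0670, so R_th ≤ R_L · ε/(1−ε) = 3.30 kΩ × 0.0670/0.9330 = 237 Ω.
(Any R1, R2 with R2/(R1+R2) = 0.564 and R1‖R2 ≤ 237 Ω will meet the spec.)

R_th ≤ 237 Ω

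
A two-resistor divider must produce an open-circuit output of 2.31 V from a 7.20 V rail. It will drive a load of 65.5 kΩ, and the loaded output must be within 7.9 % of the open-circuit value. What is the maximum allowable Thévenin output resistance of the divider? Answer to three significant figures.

R_th ≤ 5.62 kΩ

Loading drop = R_th/(R_th + R_L) ≤ 0.0790, so R_th ≤ R_L · ε/(1−ε) = 65.5 kΩ × 0.0790/0.9210 = 5.62 kΩ.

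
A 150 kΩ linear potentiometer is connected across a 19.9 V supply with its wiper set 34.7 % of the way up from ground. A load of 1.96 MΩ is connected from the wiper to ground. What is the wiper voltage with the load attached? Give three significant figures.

V ≈ 6.79 V

The wiper splits the pot into (1−α)R = 97.95 kΩ above and αR = 52.05 kΩ below.
Lower section ‖ load = 50.70 kΩ.
V_wiper = 19.9 × 50.70/(97.95 + 50.70) = 6.79 V.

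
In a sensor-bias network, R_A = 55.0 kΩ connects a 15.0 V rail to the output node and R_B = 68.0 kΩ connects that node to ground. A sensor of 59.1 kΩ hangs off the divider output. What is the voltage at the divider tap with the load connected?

V_out ≈ 5.48 V

The load sits in parallel with R_B: R_B‖R_L = (68.0 × 59.1) / (68.0 + 59.1) = 31.62 kΩ.
V_out = 15.0 × 31.62 / (55.0 + 31.62) = 15.0 × 31.62/86.62 = 5.48 V.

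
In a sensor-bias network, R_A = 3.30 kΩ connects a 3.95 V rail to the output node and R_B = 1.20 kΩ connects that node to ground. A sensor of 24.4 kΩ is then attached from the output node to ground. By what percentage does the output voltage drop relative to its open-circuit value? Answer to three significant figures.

3.48 %

The divider's output (Thévenin) resistance is R_A‖R_B = 0.8800 kΩ.
Fractional drop under load = R_th/(R_th + R_L) = 0.8800 / (0.8800 + 24.4) = 0.03481.
So the output falls by 3.48 %.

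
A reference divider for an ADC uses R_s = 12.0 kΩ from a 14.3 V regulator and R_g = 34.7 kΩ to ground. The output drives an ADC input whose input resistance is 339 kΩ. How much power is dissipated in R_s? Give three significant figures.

Total resistance from the source is R_s + (R_g‖R_L) = 43.48 kΩ, so I = 14.3/43.48 kΩ = 0.3289 mA.
P = I²·R_s = (0.3289 mA)² × 12.0 kΩ = 1.30 mW.

P ≈ 1.30 mW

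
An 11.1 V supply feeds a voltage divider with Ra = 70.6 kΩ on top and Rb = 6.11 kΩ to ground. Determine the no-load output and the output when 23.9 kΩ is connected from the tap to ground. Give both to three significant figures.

Open-circuit: V = 11.1 × 6.11/(70.6 + 6.11) = 0.884 V.
With the load, Rb becomes Rb‖R_L = 4.866 kΩ, so V = 11.1 × 4.866/75.47 = 0.716 V.

Unloaded: 0.884 V; loaded: 0.716 V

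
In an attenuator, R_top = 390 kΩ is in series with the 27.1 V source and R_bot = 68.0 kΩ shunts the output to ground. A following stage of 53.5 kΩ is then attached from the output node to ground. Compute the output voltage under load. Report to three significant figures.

The load sits in parallel with R_bot: R_bot‖R_L = (68.0 × 53.5) / (68.0 + 53.5) = 29.94 kΩ.
V_out = 27.1 × 29.94 / (390 + 29.94) = 27.1 × 29.94/419.9 = 1.93 V.
(Unloaded it would have been 4.02 V.)

V_out ≈ 1.93 V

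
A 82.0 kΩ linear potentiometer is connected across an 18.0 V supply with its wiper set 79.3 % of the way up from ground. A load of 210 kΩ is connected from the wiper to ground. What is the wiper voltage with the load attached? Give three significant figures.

The wiper splits the pot into (1−α)R = 16.97 kΩ above and αR = 65.03 kΩ below.
Lower section ‖ load = 49.65 kΩ.
V_wiper = 18.0 × 49.65/(16.97 + 49.65) = 13.4 V.

V ≈ 13.4 V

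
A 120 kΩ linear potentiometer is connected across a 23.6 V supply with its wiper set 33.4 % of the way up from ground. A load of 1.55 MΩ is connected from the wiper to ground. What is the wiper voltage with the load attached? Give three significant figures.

V ≈ 7.75 V

The wiper splits the pot into (1−α)R = 79.92 kΩ above and αR = 40.08 kΩ below.
Lower section ‖ load = 39.07 kΩ.
V_wiper = 23.6 × 39.07/(79.92 + 39.07) = 7.75 V.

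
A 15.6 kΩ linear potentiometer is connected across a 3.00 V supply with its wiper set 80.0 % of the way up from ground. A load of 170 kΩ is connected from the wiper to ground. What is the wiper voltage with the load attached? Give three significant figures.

The wiper splits the pot into (1−α)R = 3.120 kΩ above and αR = 12.48 kΩ below.
Lower section ‖ load = 11.63 kΩ.
V_wiper = 3.00 × 11.63/(3.120 + 11.63) = 2.37 V.

V ≈ 2.37 V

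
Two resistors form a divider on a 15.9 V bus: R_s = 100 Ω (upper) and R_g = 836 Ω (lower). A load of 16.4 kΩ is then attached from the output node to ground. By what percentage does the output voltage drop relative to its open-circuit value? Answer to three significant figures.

0.542 %

The divider's output (Thévenin) resistance is R_s‖R_g = 89.32 Ω.
Fractional drop under load = R_th/(R_th + R_L) = 89.32 / (89.32 + 16400) = 0.005417.
So the output falls by 0.542 %.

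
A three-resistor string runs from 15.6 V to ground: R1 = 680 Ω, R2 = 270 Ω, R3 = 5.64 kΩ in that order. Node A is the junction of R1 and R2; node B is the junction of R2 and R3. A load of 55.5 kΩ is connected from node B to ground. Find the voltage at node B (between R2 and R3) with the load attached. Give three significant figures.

V ≈ 13.2 V

At node B, R3 is in parallel with the load: R3‖R_L = 5120 Ω.
Below node A the resistance is R2 + (R3‖R_L) = 5390 Ω, so V_A = 15.6 × 5390/6070 = 13.85 V.
Then V_B = V_A × (R3‖R_L)/(R2 + R3‖R_L) = 13.85 × 5120/5390 = 13.2 V.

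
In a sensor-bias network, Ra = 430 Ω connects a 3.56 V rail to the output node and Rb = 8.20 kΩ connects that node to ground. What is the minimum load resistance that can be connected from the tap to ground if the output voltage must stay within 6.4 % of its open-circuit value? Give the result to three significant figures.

Output resistance R_th = Ra‖Rb = (430 × 8200)/8630 = 408.6 Ω.
The fractional drop is R_th/(R_th + R_L); requiring this ≤ 0.0640 gives R_L ≥ R_th(1/0.0640 − 1) = 408.6 × 14.62 = 5.98 kΩ.

R_L(min) ≈ 5.98 kΩ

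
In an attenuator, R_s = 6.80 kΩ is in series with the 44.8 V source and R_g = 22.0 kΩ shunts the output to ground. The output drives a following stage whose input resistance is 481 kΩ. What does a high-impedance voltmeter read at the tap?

The load sits in parallel with R_g: R_g‖R_L = (22.0 × 481) / (22.0 + 481) = 21.04 kΩ.
V_out = 44.8 × 21.04 / (6.80 + 21.04) = 44.8 × 21.04/27.84 = 33.9 V.
(Unloaded it would have been 34.2 V.)

V_out ≈ 33.9 V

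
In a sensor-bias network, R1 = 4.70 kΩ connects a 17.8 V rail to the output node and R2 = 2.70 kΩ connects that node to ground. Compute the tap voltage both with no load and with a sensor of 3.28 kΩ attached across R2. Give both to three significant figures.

Unloaded: 6.49 V; loaded: 4.26 V

Open-circuit: V = 17.8 × 2.70/(4.70 + 2.70) = 6.49 V.
With the load, R2 becomes R2‖R_L = 1.481 kΩ, so V = 17.8 × 1.481/6.181 = 4.26 V.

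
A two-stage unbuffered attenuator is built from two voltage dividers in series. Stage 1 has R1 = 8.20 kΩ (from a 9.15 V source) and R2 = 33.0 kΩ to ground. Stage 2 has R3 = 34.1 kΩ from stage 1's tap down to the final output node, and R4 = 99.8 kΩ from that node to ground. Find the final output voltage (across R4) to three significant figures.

Stage 2 presents R3+R4 = 133.9 kΩ as a load on stage 1's tap.
Stage 1's lower leg becomes R2‖(R3+R4) = 26.48 kΩ, so V_mid = 9.15 × 26.48/34.68 = 6.986 V.
Stage 2 is itself unloaded: V_out = V_mid × R4/(R3+R4) = 6.986 × 99.8/133.9 = 5.21 V.

V_out ≈ 5.21 V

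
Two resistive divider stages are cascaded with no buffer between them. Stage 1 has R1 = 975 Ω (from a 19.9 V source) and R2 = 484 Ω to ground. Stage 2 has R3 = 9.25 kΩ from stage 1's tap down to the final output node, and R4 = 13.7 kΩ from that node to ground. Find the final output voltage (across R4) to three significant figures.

Stage 2 presents R3+R4 = 22950 Ω as a load on stage 1's tap.
Stage 1's lower leg becomes R2‖(R3+R4) = 474.0 Ω, so V_mid = 19.9 × 474.0/1449 = 6.510 V.
Stage 2 is itself unloaded: V_out = V_mid × R4/(R3+R4) = 6.510 × 13700/22950 = 3.89 V.

V_out ≈ 3.89 V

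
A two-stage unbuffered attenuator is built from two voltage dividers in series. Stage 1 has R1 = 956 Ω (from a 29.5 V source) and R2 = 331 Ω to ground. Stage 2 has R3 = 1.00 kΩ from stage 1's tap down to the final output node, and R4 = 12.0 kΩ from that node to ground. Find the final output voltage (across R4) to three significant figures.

V_out ≈ 6.87 V

Stage 2 presents R3+R4 = 13000 Ω as a load on stage 1's tap.
Stage 1's lower leg becomes R2‖(R3+R4) = 322.8 Ω, so V_mid = 29.5 × 322.8/1279 = 7.446 V.
Stage 2 is itself unloaded: V_out = V_mid × R4/(R3+R4) = 7.446 × 12000/13000 = 6.87 V.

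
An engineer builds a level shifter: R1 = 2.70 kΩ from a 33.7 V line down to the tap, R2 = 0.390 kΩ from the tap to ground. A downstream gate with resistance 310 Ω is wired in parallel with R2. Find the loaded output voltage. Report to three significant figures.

V_out ≈ 2.03 V

The load sits in parallel with R2: R2‖R_L = (390 × 310) / (390 + 310) = 172.7 Ω.
V_out = 33.7 × 172.7 / (2700 + 172.7) = 33.7 × 172.7/2873 = 2.03 V.
(Unloaded it would have been 4.25 V.)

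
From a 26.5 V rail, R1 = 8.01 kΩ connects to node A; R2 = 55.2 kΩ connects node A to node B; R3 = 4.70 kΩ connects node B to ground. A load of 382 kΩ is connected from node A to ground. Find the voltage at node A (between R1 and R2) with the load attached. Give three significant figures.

V ≈ 22.9 V

Below node A the series string R2+R3 = 59.90 kΩ sits in parallel with the 382 kΩ load: 51.78 kΩ.
V_A = 26.5 × 51.78/(8.01 + 51.78) = 22.9 V.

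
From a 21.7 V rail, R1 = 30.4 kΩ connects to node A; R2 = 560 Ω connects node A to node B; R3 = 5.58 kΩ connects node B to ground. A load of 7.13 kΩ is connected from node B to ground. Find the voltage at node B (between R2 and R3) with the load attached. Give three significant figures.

V ≈ 1.99 V

At node B, R3 is in parallel with the load: R3‖R_L = 3130 Ω.
Below node A the resistance is R2 + (R3‖R_L) = 3690 Ω, so V_A = 21.7 × 3690/34090 = 2.349 V.
Then V_B = V_A × (R3‖R_L)/(R2 + R3‖R_L) = 2.349 × 3130/3690 = 1.99 V.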